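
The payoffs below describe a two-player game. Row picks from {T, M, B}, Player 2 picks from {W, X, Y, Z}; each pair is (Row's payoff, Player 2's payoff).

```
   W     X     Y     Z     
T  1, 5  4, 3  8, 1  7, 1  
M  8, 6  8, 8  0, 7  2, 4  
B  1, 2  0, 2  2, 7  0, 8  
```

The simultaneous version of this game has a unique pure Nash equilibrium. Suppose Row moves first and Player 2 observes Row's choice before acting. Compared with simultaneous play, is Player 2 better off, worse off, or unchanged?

Player 2 best-responds to each possible Row move:
- T: BR = W, leader payoff 1.
- M: BR = X, leader payoff 8.
- B: BR = Z, leader payoff 0.
Among 1, 8, 0, the best is 8 at M. Subgame-perfect outcome: (M, X) with payoffs (8, 8).
Under simultaneous play:
Row's best replies: W→M; X→M; Y→T; Z→T.
Player 2's best replies: T→W; M→X; B→Z.
The unique mutual best reply is (M, X), giving (8, 8).
Player 2 earns 8 sequentially versus 8 at the Nash outcome: unchanged.

unchanged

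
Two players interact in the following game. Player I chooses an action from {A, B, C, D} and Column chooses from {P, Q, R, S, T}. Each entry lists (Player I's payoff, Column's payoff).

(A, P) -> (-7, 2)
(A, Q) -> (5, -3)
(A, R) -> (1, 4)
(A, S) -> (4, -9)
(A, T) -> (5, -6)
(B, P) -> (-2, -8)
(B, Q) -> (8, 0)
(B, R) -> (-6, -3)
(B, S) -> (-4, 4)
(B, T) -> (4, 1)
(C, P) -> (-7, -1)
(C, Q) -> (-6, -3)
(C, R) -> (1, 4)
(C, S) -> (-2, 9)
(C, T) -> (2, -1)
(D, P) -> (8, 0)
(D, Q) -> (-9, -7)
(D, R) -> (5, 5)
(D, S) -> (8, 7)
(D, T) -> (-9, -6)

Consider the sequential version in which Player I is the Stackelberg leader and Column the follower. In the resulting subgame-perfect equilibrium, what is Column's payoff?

7

Backward induction with Player I moving first.
- A: BR = R, leader payoff 1.
- B: BR = S, leader payoff -4.
- C: BR = S, leader payoff -2.
- D: BR = S, leader payoff 8.
Maximizing over 1, -4, -2, 8, Player I chooses D. Subgame-perfect outcome: (D, S) with payoffs (8, 7).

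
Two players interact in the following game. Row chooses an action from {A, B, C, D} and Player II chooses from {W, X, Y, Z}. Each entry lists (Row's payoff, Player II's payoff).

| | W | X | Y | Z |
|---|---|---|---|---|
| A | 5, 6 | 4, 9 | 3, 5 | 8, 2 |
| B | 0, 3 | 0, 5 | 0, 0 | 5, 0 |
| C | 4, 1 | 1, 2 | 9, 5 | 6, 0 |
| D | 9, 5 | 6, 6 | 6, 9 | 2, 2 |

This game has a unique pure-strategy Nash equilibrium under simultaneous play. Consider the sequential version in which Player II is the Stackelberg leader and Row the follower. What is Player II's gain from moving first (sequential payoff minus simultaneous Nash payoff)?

1

Row best-responds to each possible Player II move:
- W: Row compares 5, 0, 4, 9 and picks D; Player II would get 5.
- X: Row compares 4, 0, 1, 6 and picks D; Player II would get 6.
- Y: Row compares 3, 0, 9, 6 and picks C; Player II would get 5.
- Z: Row compares 8, 5, 6, 2 and picks A; Player II would get 2.
Maximizing over 5, 6, 5, 2, Player II chooses X. Subgame-perfect outcome: (D, X) with payoffs (6, 6).
Under simultaneous play:
Row's best replies: W→D; X→D; Y→C; Z→A.
Player II's best replies: A→X; B→X; C→Y; D→Y.
The unique mutual best reply is (C, Y), giving (9, 5).
Player II's commitment gain: 6 − 5 = 1.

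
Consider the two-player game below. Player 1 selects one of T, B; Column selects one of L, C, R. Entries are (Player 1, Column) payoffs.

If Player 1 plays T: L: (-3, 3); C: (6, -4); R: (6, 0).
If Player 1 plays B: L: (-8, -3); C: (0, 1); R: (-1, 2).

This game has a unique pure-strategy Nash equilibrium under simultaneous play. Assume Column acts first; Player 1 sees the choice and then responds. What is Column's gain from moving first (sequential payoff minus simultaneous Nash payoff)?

Solve by backward induction (Column leads).
- L: BR = T, leader payoff 3.
- C: BR = T, leader payoff -4.
- R: BR = T, leader payoff 0.
Among 3, -4, 0, the best is 3 at L. Subgame-perfect outcome: (T, L) with payoffs (-3, 3).
For the simultaneous game, intersect best replies.
Player 1's best replies: L→T; C→T; R→T.
Column's best replies: T→L; B→R.
Only (T, L) has each player best-responding; Nash payoffs (-3, 3).
Column's commitment gain: 3 − 3 = 0.

0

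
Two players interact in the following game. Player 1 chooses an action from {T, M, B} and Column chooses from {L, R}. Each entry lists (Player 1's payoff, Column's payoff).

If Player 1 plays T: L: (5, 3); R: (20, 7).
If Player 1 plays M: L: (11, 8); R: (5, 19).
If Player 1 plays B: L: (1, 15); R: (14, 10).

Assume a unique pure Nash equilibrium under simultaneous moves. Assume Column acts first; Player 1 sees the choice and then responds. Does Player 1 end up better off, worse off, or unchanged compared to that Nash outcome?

Player 1 best-responds to each possible Column move:
- L: Player 1 compares 5, 11, 1 and picks M; Column would get 8.
- R: Player 1 compares 20, 5, 14 and picks T; Column would get 7.
Column's induced payoffs are 8, 7, so Column commits to L. Subgame-perfect outcome: (M, L) with payoffs (11, 8).
For the simultaneous game, intersect best replies.
Player 1's best replies: L→M; R→T.
Column's best replies: T→R; M→R; B→L.
Only (T, R) has each player best-responding; Nash payoffs (20, 7).
Player 1 earns 11 sequentially versus 20 at the Nash outcome: worse off.

worse off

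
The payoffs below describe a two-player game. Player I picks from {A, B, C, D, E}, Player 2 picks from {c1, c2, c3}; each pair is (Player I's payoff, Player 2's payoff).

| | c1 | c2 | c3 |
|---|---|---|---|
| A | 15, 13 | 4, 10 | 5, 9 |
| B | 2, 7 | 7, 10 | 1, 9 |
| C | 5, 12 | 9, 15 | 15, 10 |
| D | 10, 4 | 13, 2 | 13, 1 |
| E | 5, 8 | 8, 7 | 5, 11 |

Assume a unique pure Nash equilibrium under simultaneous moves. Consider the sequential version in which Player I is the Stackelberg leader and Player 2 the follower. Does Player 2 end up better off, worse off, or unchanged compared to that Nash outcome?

Solve by backward induction (Player I leads).
- A → Player 2 plays c1 (best of 13, 10, 9); Player I gets 15.
- B → Player 2 plays c2 (best of 7, 10, 9); Player I gets 7.
- C → Player 2 plays c2 (best of 12, 15, 10); Player I gets 9.
- D → Player 2 plays c1 (best of 4, 2, 1); Player I gets 10.
- E → Player 2 plays c3 (best of 8, 7, 11); Player I gets 5.
Among 15, 7, 9, 10, 5, the best is 15 at A. Subgame-perfect outcome: (A, c1) with payoffs (15, 13).
Under simultaneous play:
Player I's best replies: c1→A; c2→D; c3→C.
Player 2's best replies: A→c1; B→c2; C→c2; D→c1; E→c3.
Only (A, c1) has each player best-responding; Nash payoffs (15, 13).
Player 2 earns 13 sequentially versus 13 at the Nash outcome: unchanged.

unchanged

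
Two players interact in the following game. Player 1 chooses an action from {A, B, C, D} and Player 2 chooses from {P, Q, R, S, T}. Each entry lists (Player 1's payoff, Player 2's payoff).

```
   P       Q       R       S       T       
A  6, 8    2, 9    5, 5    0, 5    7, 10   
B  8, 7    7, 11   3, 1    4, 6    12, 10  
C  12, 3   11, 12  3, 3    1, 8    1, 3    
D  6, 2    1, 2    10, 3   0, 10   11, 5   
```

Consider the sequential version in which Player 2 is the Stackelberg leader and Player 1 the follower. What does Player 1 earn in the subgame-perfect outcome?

11

Player 1 best-responds to each possible Player 2 move:
- P: Player 1 compares 6, 8, 12, 6 and picks C; Player 2 would get 3.
- Q: Player 1 compares 2, 7, 11, 1 and picks C; Player 2 would get 12.
- R: Player 1 compares 5, 3, 3, 10 and picks D; Player 2 would get 3.
- S: Player 1 compares 0, 4, 1, 0 and picks B; Player 2 would get 6.
- T: Player 1 compares 7, 12, 1, 11 and picks B; Player 2 would get 10.
Maximizing over 3, 12, 3, 6, 10, Player 2 chooses Q. Subgame-perfect outcome: (C, Q) with payoffs (11, 12).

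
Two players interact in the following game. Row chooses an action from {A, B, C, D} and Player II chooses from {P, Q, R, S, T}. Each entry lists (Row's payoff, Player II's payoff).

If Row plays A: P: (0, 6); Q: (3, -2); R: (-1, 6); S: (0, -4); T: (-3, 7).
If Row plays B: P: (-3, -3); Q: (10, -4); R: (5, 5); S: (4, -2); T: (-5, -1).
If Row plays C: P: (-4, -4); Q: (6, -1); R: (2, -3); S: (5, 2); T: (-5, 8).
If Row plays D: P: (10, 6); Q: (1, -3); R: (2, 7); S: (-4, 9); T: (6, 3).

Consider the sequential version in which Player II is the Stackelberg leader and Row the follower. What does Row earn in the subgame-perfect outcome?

Backward induction with Player II moving first.
- P: BR = D, leader payoff 6.
- Q: BR = B, leader payoff -4.
- R: BR = B, leader payoff 5.
- S: BR = C, leader payoff 2.
- T: BR = D, leader payoff 3.
Among 6, -4, 5, 2, 3, the best is 6 at P. Subgame-perfect outcome: (D, P) with payoffs (10, 6).

10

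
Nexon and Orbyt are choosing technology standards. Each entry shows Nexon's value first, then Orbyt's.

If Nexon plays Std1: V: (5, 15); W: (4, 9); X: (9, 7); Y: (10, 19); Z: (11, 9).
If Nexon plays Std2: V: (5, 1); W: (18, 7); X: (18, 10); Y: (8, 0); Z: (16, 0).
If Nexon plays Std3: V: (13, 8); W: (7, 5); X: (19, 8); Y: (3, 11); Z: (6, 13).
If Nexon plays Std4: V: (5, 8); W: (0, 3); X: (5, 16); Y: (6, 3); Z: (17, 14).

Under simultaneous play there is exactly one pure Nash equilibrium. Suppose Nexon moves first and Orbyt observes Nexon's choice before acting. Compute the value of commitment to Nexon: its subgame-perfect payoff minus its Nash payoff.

8

Work backward from Orbyt's decision.
- Std1 → Orbyt plays Y (best of 15, 9, 7, 19, 9); Nexon gets 10.
- Std2 → Orbyt plays X (best of 1, 7, 10, 0, 0); Nexon gets 18.
- Std3 → Orbyt plays Z (best of 8, 5, 8, 11, 13); Nexon gets 6.
- Std4 → Orbyt plays X (best of 8, 3, 16, 3, 14); Nexon gets 5.
Nexon's induced payoffs are 10, 18, 6, 5, so Nexon commits to Std2. Subgame-perfect outcome: (Std2, X) with payoffs (18, 10).
For the simultaneous game, intersect best replies.
Nexon's best replies: V→Std3; W→Std2; X→Std3; Y→Std1; Z→Std4.
Orbyt's best replies: Std1→Y; Std2→X; Std3→Z; Std4→X.
Only (Std1, Y) has each player best-responding; Nash payoffs (10, 19).
Nexon's commitment gain: 18 − 10 = 8.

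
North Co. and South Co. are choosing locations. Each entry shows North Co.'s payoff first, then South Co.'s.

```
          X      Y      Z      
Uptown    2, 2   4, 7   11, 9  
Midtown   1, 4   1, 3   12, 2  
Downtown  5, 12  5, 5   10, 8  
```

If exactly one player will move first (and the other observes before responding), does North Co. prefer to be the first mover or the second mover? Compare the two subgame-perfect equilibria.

If North Co. leads: South Co.'s best replies are Uptown→Z, Midtown→X, Downtown→X; North Co.'s induced payoffs 11, 1, 5; outcome (Uptown, Z), payoffs (11, 9).
If South Co. leads: North Co.'s best replies are X→Downtown, Y→Downtown, Z→Midtown; South Co.'s induced payoffs 12, 5, 2; outcome (Downtown, X), payoffs (5, 12).
North Co. gets 11 moving first and 5 moving second, so North Co. prefers to move first.

first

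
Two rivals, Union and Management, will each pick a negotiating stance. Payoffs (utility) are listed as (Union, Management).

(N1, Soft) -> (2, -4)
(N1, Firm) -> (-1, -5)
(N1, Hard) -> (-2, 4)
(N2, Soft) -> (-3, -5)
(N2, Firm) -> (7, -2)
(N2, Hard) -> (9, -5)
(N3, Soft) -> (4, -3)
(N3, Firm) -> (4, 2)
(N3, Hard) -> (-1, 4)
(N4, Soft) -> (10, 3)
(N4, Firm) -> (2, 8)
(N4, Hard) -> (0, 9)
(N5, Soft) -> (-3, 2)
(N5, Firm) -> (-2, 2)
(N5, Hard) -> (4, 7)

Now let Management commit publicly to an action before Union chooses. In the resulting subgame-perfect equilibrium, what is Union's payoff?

10

Backward induction with Management moving first.
- Soft: Union compares 2, -3, 4, 10, -3 and picks N4; Management would get 3.
- Firm: Union compares -1, 7, 4, 2, -2 and picks N2; Management would get -2.
- Hard: Union compares -2, 9, -1, 0, 4 and picks N2; Management would get -5.
Management's induced payoffs are 3, -2, -5, so Management commits to Soft. Subgame-perfect outcome: (N4, Soft) with payoffs (10, 3).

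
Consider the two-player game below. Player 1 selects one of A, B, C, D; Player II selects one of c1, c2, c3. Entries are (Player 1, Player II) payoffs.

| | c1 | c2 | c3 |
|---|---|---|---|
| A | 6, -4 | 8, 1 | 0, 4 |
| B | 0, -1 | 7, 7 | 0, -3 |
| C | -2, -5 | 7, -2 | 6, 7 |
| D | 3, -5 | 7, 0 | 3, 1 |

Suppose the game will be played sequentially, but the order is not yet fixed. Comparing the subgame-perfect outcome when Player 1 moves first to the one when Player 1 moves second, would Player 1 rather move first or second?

If Player 1 leads: Player II's best replies are A→c3, B→c2, C→c3, D→c3; Player 1's induced payoffs 0, 7, 6, 3; outcome (B, c2), payoffs (7, 7).
If Player II leads: Player 1's best replies are c1→A, c2→A, c3→C; Player II's induced payoffs -4, 1, 7; outcome (C, c3), payoffs (6, 7).
Player 1 gets 7 moving first and 6 moving second, so Player 1 prefers to move first.

first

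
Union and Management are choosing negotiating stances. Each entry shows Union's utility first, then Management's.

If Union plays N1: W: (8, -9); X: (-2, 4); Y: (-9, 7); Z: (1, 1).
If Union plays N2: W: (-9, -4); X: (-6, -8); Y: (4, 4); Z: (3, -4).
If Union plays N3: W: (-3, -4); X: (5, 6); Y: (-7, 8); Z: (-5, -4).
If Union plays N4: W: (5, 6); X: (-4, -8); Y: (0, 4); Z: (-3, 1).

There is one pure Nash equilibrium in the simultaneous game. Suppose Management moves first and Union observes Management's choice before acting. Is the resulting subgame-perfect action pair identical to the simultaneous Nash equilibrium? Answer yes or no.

no

Backward induction with Management moving first.
- W: BR = N1, leader payoff -9.
- X: BR = N3, leader payoff 6.
- Y: BR = N2, leader payoff 4.
- Z: BR = N2, leader payoff -4.
Among -9, 6, 4, -4, the best is 6 at X. Subgame-perfect outcome: (N3, X) with payoffs (5, 6).
For the simultaneous game, intersect best replies.
Union's best replies: W→N1; X→N3; Y→N2; Z→N2.
Management's best replies: N1→Y; N2→Y; N3→Y; N4→W.
The unique mutual best reply is (N2, Y), giving (4, 4).
Sequential outcome (N3, X) differs from the Nash profile (N2, Y).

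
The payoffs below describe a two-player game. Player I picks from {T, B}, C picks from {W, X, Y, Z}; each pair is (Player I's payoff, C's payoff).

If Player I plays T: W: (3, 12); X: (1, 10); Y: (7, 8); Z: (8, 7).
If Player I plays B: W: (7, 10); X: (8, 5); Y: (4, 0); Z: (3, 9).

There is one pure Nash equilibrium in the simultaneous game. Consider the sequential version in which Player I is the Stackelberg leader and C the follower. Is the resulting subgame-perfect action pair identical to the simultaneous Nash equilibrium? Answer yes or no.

yes

C best-responds to each possible Player I move:
- T → C plays W (best of 12, 10, 8, 7); Player I gets 3.
- B → C plays W (best of 10, 5, 0, 9); Player I gets 7.
Among 3, 7, the best is 7 at B. Subgame-perfect outcome: (B, W) with payoffs (7, 10).
Under simultaneous play:
Player I's best replies: W→B; X→B; Y→T; Z→T.
C's best replies: T→W; B→W.
The unique mutual best reply is (B, W), giving (7, 10).
Sequential outcome (B, W) coincides with the Nash profile (B, W).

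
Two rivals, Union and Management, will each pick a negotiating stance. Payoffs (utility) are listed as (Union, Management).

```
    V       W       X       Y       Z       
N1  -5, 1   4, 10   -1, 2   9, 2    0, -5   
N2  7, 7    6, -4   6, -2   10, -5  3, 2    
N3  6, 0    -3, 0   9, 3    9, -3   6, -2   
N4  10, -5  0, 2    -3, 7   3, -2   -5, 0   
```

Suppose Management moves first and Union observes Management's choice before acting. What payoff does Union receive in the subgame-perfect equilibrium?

9

Backward induction with Management moving first.
- V → Union plays N4 (best of -5, 7, 6, 10); Management gets -5.
- W → Union plays N2 (best of 4, 6, -3, 0); Management gets -4.
- X → Union plays N3 (best of -1, 6, 9, -3); Management gets 3.
- Y → Union plays N2 (best of 9, 10, 9, 3); Management gets -5.
- Z → Union plays N3 (best of 0, 3, 6, -5); Management gets -2.
Maximizing over -5, -4, 3, -5, -2, Management chooses X. Subgame-perfect outcome: (N3, X) with payoffs (9, 3).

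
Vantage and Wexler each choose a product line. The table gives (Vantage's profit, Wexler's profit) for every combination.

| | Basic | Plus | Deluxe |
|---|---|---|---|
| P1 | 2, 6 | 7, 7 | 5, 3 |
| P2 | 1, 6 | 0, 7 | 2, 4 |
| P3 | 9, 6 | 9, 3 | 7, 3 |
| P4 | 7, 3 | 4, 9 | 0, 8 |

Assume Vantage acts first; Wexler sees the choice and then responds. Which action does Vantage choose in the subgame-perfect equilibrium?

P3

Wexler best-responds to each possible Vantage move:
- P1: BR = Plus, leader payoff 7.
- P2: BR = Plus, leader payoff 0.
- P3: BR = Basic, leader payoff 9.
- P4: BR = Plus, leader payoff 4.
Vantage's induced payoffs are 7, 0, 9, 4, so Vantage commits to P3. Subgame-perfect outcome: (P3, Basic) with payoffs (9, 6).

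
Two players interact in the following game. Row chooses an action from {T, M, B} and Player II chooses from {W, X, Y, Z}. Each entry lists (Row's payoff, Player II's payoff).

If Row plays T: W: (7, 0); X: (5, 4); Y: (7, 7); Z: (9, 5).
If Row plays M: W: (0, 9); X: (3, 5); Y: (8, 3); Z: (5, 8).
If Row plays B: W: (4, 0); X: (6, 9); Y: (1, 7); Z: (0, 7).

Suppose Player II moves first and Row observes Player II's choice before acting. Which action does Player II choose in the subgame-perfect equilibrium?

X

Row best-responds to each possible Player II move:
- W: BR = T, leader payoff 0.
- X: BR = B, leader payoff 9.
- Y: BR = M, leader payoff 3.
- Z: BR = T, leader payoff 5.
Player II's induced payoffs are 0, 9, 3, 5, so Player II commits to X. Subgame-perfect outcome: (B, X) with payoffs (6, 9).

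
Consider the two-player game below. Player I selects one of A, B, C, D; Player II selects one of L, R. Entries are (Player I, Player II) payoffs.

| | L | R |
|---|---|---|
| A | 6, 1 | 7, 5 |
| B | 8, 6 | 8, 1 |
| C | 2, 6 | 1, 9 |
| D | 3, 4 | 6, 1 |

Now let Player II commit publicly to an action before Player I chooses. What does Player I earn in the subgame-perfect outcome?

Work backward from Player I's decision.
- L: Player I compares 6, 8, 2, 3 and picks B; Player II would get 6.
- R: Player I compares 7, 8, 1, 6 and picks B; Player II would get 1.
Among 6, 1, the best is 6 at L. Subgame-perfect outcome: (B, L) with payoffs (8, 6).

8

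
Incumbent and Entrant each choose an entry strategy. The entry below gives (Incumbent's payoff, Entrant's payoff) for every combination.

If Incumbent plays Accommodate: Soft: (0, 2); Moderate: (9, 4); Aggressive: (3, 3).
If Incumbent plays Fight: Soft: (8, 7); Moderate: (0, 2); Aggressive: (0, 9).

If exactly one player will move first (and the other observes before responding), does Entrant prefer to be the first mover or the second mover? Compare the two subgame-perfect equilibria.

first

If Incumbent leads: Entrant's best replies are Accommodate→Moderate, Fight→Aggressive; Incumbent's induced payoffs 9, 0; outcome (Accommodate, Moderate), payoffs (9, 4).
If Entrant leads: Incumbent's best replies are Soft→Fight, Moderate→Accommodate, Aggressive→Accommodate; Entrant's induced payoffs 7, 4, 3; outcome (Fight, Soft), payoffs (8, 7).
Entrant gets 7 moving first and 4 moving second, so Entrant prefers to move first.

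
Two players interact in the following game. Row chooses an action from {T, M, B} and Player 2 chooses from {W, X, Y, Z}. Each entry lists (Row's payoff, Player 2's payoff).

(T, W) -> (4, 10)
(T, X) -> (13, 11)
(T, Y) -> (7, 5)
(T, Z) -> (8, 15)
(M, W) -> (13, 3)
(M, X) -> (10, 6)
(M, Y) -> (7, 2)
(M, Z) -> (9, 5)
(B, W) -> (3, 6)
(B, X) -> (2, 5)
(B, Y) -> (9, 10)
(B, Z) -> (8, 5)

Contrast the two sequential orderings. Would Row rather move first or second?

second

If Row leads: Player 2's best replies are T→Z, M→X, B→Y; Row's induced payoffs 8, 10, 9; outcome (M, X), payoffs (10, 6).
If Player 2 leads: Row's best replies are W→M, X→T, Y→B, Z→M; Player 2's induced payoffs 3, 11, 10, 5; outcome (T, X), payoffs (13, 11).
Row gets 10 moving first and 13 moving second, so Row prefers to move second.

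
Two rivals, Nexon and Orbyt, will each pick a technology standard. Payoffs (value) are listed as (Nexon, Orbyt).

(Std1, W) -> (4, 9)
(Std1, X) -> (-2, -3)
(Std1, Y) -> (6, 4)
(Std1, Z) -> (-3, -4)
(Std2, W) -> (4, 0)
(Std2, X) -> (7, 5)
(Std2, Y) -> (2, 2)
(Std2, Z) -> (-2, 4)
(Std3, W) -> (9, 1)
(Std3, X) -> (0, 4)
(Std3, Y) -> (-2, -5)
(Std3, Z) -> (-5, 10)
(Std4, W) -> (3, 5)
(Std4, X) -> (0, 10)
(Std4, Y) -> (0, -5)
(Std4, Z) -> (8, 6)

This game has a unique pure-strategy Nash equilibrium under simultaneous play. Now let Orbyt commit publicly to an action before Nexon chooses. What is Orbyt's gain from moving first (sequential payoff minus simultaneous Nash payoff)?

1

Solve by backward induction (Orbyt leads).
- W: BR = Std3, leader payoff 1.
- X: BR = Std2, leader payoff 5.
- Y: BR = Std1, leader payoff 4.
- Z: BR = Std4, leader payoff 6.
Maximizing over 1, 5, 4, 6, Orbyt chooses Z. Subgame-perfect outcome: (Std4, Z) with payoffs (8, 6).
For the simultaneous game, intersect best replies.
Nexon's best replies: W→Std3; X→Std2; Y→Std1; Z→Std4.
Orbyt's best replies: Std1→W; Std2→X; Std3→Z; Std4→X.
Only (Std2, X) has each player best-responding; Nash payoffs (7, 5).
Orbyt's commitment gain: 6 − 5 = 1.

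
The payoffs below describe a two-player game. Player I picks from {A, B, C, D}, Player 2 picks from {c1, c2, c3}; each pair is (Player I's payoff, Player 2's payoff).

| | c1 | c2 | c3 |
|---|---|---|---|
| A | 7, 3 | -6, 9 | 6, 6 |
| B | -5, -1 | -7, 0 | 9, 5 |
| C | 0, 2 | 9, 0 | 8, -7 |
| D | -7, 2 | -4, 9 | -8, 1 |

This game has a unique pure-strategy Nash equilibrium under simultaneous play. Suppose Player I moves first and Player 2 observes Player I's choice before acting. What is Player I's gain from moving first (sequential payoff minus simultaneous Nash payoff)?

Solve by backward induction (Player I leads).
- A: Player 2 compares 3, 9, 6 and picks c2; Player I would get -6.
- B: Player 2 compares -1, 0, 5 and picks c3; Player I would get 9.
- C: Player 2 compares 2, 0, -7 and picks c1; Player I would get 0.
- D: Player 2 compares 2, 9, 1 and picks c2; Player I would get -4.
Maximizing over -6, 9, 0, -4, Player I chooses B. Subgame-perfect outcome: (B, c3) with payoffs (9, 5).
Now find the simultaneous Nash equilibrium.
Player I's best replies: c1→A; c2→C; c3→B.
Player 2's best replies: A→c2; B→c3; C→c1; D→c2.
Only (B, c3) has each player best-responding; Nash payoffs (9, 5).
Player I's commitment gain: 9 − 9 = 0.

0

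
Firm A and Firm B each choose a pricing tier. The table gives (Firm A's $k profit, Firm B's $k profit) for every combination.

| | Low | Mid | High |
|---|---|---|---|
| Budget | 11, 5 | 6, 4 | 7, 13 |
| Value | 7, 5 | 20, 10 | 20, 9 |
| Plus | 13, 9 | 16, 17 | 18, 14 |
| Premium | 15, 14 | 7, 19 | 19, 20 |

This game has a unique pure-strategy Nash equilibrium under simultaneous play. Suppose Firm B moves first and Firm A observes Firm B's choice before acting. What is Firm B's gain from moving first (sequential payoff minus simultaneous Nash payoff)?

4

Firm A best-responds to each possible Firm B move:
- Low: BR = Premium, leader payoff 14.
- Mid: BR = Value, leader payoff 10.
- High: BR = Value, leader payoff 9.
Among 14, 10, 9, the best is 14 at Low. Subgame-perfect outcome: (Premium, Low) with payoffs (15, 14).
Under simultaneous play:
Firm A's best replies: Low→Premium; Mid→Value; High→Value.
Firm B's best replies: Budget→High; Value→Mid; Plus→Mid; Premium→High.
The unique mutual best reply is (Value, Mid), giving (20, 10).
Firm B's commitment gain: 14 − 10 = 4.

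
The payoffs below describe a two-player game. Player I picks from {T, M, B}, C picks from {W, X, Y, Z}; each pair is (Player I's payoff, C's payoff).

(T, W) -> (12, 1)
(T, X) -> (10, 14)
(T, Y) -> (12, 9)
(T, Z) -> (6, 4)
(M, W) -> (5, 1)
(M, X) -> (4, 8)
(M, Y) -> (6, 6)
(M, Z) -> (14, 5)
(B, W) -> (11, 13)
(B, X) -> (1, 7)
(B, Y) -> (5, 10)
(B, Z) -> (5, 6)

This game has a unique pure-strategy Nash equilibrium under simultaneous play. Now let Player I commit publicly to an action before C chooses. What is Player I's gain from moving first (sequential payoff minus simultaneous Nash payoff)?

Backward induction with Player I moving first.
- T → C plays X (best of 1, 14, 9, 4); Player I gets 10.
- M → C plays X (best of 1, 8, 6, 5); Player I gets 4.
- B → C plays W (best of 13, 7, 10, 6); Player I gets 11.
Maximizing over 10, 4, 11, Player I chooses B. Subgame-perfect outcome: (B, W) with payoffs (11, 13).
Under simultaneous play:
Player I's best replies: W→T; X→T; Y→T; Z→M.
C's best replies: T→X; M→X; B→W.
The unique mutual best reply is (T, X), giving (10, 14).
Player I's commitment gain: 11 − 10 = 1.

1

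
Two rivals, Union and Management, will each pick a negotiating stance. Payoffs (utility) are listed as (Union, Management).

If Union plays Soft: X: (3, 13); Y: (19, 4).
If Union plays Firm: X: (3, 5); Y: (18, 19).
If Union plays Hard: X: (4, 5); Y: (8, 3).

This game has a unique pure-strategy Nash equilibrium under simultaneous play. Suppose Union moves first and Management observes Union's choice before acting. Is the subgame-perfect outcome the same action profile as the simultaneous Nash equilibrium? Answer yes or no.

no

Work backward from Management's decision.
- Soft: Management compares 13, 4 and picks X; Union would get 3.
- Firm: Management compares 5, 19 and picks Y; Union would get 18.
- Hard: Management compares 5, 3 and picks X; Union would get 4.
Maximizing over 3, 18, 4, Union chooses Firm. Subgame-perfect outcome: (Firm, Y) with payoffs (18, 19).
Under simultaneous play:
Union's best replies: X→Hard; Y→Soft.
Management's best replies: Soft→X; Firm→Y; Hard→X.
The unique mutual best reply is (Hard, X), giving (4, 5).
Sequential outcome (Firm, Y) differs from the Nash profile (Hard, X).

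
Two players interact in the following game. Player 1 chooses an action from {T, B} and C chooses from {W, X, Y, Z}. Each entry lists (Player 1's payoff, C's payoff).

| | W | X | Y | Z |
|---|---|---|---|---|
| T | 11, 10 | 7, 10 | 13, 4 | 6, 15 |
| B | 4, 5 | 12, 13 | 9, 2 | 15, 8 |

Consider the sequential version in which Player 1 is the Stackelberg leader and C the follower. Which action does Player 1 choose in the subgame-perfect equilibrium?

B

Work backward from C's decision.
- T: BR = Z, leader payoff 6.
- B: BR = X, leader payoff 12.
Among 6, 12, the best is 12 at B. Subgame-perfect outcome: (B, X) with payoffs (12, 13).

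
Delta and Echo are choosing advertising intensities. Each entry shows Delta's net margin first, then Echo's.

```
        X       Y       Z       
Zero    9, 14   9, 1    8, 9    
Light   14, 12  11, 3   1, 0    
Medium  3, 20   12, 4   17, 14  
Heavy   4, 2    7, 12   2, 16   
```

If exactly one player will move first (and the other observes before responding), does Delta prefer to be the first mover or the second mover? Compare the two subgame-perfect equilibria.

second

If Delta leads: Echo's best replies are Zero→X, Light→X, Medium→X, Heavy→Z; Delta's induced payoffs 9, 14, 3, 2; outcome (Light, X), payoffs (14, 12).
If Echo leads: Delta's best replies are X→Light, Y→Medium, Z→Medium; Echo's induced payoffs 12, 4, 14; outcome (Medium, Z), payoffs (17, 14).
Delta gets 14 moving first and 17 moving second, so Delta prefers to move second.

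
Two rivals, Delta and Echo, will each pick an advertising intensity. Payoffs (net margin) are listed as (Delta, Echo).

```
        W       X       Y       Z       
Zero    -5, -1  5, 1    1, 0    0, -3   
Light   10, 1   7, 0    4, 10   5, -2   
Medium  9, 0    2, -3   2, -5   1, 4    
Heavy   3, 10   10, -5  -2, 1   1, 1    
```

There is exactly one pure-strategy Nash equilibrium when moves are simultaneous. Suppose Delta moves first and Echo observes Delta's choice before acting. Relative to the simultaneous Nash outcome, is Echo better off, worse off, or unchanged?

worse off

Solve by backward induction (Delta leads).
- Zero: Echo compares -1, 1, 0, -3 and picks X; Delta would get 5.
- Light: Echo compares 1, 0, 10, -2 and picks Y; Delta would get 4.
- Medium: Echo compares 0, -3, -5, 4 and picks Z; Delta would get 1.
- Heavy: Echo compares 10, -5, 1, 1 and picks W; Delta would get 3.
Maximizing over 5, 4, 1, 3, Delta chooses Zero. Subgame-perfect outcome: (Zero, X) with payoffs (5, 1).
For the simultaneous game, intersect best replies.
Delta's best replies: W→Light; X→Heavy; Y→Light; Z→Light.
Echo's best replies: Zero→X; Light→Y; Medium→Z; Heavy→W.
The unique mutual best reply is (Light, Y), giving (4, 10).
Echo earns 1 sequentially versus 10 at the Nash outcome: worse off.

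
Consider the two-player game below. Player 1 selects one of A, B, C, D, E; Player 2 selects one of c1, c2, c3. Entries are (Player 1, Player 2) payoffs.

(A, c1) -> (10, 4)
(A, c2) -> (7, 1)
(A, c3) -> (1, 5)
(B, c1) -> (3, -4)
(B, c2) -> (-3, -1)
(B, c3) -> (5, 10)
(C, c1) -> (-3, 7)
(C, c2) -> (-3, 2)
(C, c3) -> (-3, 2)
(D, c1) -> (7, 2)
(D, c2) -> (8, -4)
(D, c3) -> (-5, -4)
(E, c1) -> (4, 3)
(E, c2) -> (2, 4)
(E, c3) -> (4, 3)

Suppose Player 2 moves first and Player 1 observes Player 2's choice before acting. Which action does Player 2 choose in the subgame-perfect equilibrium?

c3

Player 1 best-responds to each possible Player 2 move:
- c1: BR = A, leader payoff 4.
- c2: BR = D, leader payoff -4.
- c3: BR = B, leader payoff 10.
Maximizing over 4, -4, 10, Player 2 chooses c3. Subgame-perfect outcome: (B, c3) with payoffs (5, 10).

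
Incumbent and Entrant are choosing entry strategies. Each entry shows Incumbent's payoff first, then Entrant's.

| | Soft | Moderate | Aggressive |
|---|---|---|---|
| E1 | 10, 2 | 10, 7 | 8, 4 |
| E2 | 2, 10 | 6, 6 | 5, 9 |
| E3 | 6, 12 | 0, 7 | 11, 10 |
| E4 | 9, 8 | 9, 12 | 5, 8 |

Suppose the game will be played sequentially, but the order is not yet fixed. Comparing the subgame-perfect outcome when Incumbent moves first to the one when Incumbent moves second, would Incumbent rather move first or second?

second

If Incumbent leads: Entrant's best replies are E1→Moderate, E2→Soft, E3→Soft, E4→Moderate; Incumbent's induced payoffs 10, 2, 6, 9; outcome (E1, Moderate), payoffs (10, 7).
If Entrant leads: Incumbent's best replies are Soft→E1, Moderate→E1, Aggressive→E3; Entrant's induced payoffs 2, 7, 10; outcome (E3, Aggressive), payoffs (11, 10).
Incumbent gets 10 moving first and 11 moving second, so Incumbent prefers to move second.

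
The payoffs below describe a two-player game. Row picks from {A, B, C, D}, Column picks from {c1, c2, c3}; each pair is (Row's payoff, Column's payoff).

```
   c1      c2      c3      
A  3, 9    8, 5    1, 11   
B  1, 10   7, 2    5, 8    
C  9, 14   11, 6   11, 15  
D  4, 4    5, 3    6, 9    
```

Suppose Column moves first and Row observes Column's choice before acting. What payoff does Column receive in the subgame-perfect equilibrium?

Work backward from Row's decision.
- c1 → Row plays C (best of 3, 1, 9, 4); Column gets 14.
- c2 → Row plays C (best of 8, 7, 11, 5); Column gets 6.
- c3 → Row plays C (best of 1, 5, 11, 6); Column gets 15.
Maximizing over 14, 6, 15, Column chooses c3. Subgame-perfect outcome: (C, c3) with payoffs (11, 15).

15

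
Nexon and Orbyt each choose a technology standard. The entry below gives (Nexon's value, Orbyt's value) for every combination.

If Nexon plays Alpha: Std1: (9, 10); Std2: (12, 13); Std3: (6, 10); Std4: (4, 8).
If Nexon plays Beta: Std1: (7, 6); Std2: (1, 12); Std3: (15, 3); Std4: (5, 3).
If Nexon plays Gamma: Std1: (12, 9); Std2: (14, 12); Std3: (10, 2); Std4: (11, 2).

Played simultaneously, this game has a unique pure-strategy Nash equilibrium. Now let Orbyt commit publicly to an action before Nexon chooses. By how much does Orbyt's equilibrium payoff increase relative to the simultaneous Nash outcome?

Backward induction with Orbyt moving first.
- Std1: BR = Gamma, leader payoff 9.
- Std2: BR = Gamma, leader payoff 12.
- Std3: BR = Beta, leader payoff 3.
- Std4: BR = Gamma, leader payoff 2.
Orbyt's induced payoffs are 9, 12, 3, 2, so Orbyt commits to Std2. Subgame-perfect outcome: (Gamma, Std2) with payoffs (14, 12).
For the simultaneous game, intersect best replies.
Nexon's best replies: Std1→Gamma; Std2→Gamma; Std3→Beta; Std4→Gamma.
Orbyt's best replies: Alpha→Std2; Beta→Std2; Gamma→Std2.
The unique mutual best reply is (Gamma, Std2), giving (14, 12).
Orbyt's commitment gain: 12 − 12 = 0.

0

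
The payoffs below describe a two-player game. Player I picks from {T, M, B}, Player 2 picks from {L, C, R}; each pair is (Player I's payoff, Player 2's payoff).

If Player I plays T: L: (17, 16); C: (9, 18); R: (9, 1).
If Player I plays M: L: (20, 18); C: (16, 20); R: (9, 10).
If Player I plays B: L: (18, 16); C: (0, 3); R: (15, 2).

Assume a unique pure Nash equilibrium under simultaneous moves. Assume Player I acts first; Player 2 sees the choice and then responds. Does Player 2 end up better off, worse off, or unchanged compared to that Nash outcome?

Backward induction with Player I moving first.
- T: Player 2 compares 16, 18, 1 and picks C; Player I would get 9.
- M: Player 2 compares 18, 20, 10 and picks C; Player I would get 16.
- B: Player 2 compares 16, 3, 2 and picks L; Player I would get 18.
Among 9, 16, 18, the best is 18 at B. Subgame-perfect outcome: (B, L) with payoffs (18, 16).
Now find the simultaneous Nash equilibrium.
Player I's best replies: L→M; C→M; R→B.
Player 2's best replies: T→C; M→C; B→L.
Only (M, C) has each player best-responding; Nash payoffs (16, 20).
Player 2 earns 16 sequentially versus 20 at the Nash outcome: worse off.

worse off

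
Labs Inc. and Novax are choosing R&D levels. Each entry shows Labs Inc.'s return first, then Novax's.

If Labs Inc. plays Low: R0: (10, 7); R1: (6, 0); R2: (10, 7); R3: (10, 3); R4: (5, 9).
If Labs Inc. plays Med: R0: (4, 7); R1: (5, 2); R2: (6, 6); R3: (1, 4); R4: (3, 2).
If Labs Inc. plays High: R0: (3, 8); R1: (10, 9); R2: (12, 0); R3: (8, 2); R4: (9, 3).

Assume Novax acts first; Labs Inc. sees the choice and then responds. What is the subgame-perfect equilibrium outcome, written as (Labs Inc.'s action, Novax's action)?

(High, R1)

Backward induction with Novax moving first.
- R0 → Labs Inc. plays Low (best of 10, 4, 3); Novax gets 7.
- R1 → Labs Inc. plays High (best of 6, 5, 10); Novax gets 9.
- R2 → Labs Inc. plays High (best of 10, 6, 12); Novax gets 0.
- R3 → Labs Inc. plays Low (best of 10, 1, 8); Novax gets 3.
- R4 → Labs Inc. plays High (best of 5, 3, 9); Novax gets 3.
Maximizing over 7, 9, 0, 3, 3, Novax chooses R1. Subgame-perfect outcome: (High, R1) with payoffs (10, 9).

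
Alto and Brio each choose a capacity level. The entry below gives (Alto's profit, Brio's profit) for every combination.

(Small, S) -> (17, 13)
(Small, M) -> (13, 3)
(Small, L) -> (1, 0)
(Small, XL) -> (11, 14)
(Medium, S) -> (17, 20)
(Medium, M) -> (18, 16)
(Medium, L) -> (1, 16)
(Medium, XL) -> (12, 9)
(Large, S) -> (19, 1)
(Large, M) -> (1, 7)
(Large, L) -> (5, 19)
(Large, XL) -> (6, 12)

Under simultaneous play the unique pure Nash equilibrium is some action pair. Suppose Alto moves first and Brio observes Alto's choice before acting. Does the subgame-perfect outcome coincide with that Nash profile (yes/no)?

Brio best-responds to each possible Alto move:
- Small → Brio plays XL (best of 13, 3, 0, 14); Alto gets 11.
- Medium → Brio plays S (best of 20, 16, 16, 9); Alto gets 17.
- Large → Brio plays L (best of 1, 7, 19, 12); Alto gets 5.
Among 11, 17, 5, the best is 17 at Medium. Subgame-perfect outcome: (Medium, S) with payoffs (17, 20).
Under simultaneous play:
Alto's best replies: S→Large; M→Medium; L→Large; XL→Medium.
Brio's best replies: Small→XL; Medium→S; Large→L.
The unique mutual best reply is (Large, L), giving (5, 19).
Sequential outcome (Medium, S) differs from the Nash profile (Large, L).

no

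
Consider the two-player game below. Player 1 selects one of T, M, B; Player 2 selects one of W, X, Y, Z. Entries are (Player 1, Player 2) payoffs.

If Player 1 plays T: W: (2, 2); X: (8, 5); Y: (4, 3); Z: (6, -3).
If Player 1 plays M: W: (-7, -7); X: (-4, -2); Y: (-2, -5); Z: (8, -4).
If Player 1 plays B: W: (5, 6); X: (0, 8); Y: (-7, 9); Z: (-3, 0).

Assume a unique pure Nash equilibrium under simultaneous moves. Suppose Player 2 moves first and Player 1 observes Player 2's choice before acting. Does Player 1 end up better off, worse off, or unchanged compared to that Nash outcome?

Work backward from Player 1's decision.
- W: Player 1 compares 2, -7, 5 and picks B; Player 2 would get 6.
- X: Player 1 compares 8, -4, 0 and picks T; Player 2 would get 5.
- Y: Player 1 compares 4, -2, -7 and picks T; Player 2 would get 3.
- Z: Player 1 compares 6, 8, -3 and picks M; Player 2 would get -4.
Maximizing over 6, 5, 3, -4, Player 2 chooses W. Subgame-perfect outcome: (B, W) with payoffs (5, 6).
For the simultaneous game, intersect best replies.
Player 1's best replies: W→B; X→T; Y→T; Z→M.
Player 2's best replies: T→X; M→X; B→Y.
The unique mutual best reply is (T, X), giving (8, 5).
Player 1 earns 5 sequentially versus 8 at the Nash outcome: worse off.

worse off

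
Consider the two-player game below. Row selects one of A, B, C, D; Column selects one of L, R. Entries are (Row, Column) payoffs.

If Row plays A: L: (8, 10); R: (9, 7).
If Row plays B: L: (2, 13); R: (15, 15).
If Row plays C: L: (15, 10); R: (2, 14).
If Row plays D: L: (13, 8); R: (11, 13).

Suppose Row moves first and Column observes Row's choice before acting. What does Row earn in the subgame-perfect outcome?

Solve by backward induction (Row leads).
- A → Column plays L (best of 10, 7); Row gets 8.
- B → Column plays R (best of 13, 15); Row gets 15.
- C → Column plays R (best of 10, 14); Row gets 2.
- D → Column plays R (best of 8, 13); Row gets 11.
Among 8, 15, 2, 11, the best is 15 at B. Subgame-perfect outcome: (B, R) with payoffs (15, 15).

15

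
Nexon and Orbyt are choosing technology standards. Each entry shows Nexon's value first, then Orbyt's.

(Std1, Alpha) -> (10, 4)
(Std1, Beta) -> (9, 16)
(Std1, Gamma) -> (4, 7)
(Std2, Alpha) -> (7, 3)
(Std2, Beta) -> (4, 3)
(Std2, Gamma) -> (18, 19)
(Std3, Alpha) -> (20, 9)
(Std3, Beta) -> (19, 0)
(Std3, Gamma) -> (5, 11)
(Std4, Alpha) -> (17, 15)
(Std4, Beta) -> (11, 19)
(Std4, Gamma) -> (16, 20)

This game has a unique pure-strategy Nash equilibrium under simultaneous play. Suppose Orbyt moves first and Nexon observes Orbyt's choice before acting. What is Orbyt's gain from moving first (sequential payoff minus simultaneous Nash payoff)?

Work backward from Nexon's decision.
- Alpha: Nexon compares 10, 7, 20, 17 and picks Std3; Orbyt would get 9.
- Beta: Nexon compares 9, 4, 19, 11 and picks Std3; Orbyt would get 0.
- Gamma: Nexon compares 4, 18, 5, 16 and picks Std2; Orbyt would get 19.
Among 9, 0, 19, the best is 19 at Gamma. Subgame-perfect outcome: (Std2, Gamma) with payoffs (18, 19).
Under simultaneous play:
Nexon's best replies: Alpha→Std3; Beta→Std3; Gamma→Std2.
Orbyt's best replies: Std1→Beta; Std2→Gamma; Std3→Gamma; Std4→Gamma.
The unique mutual best reply is (Std2, Gamma), giving (18, 19).
Orbyt's commitment gain: 19 − 19 = 0.

0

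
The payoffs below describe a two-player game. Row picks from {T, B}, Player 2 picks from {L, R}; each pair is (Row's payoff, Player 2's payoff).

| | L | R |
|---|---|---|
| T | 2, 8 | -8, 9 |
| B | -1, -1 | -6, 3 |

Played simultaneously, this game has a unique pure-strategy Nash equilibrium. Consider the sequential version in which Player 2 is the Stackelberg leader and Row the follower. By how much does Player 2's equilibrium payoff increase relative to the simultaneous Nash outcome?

5

Solve by backward induction (Player 2 leads).
- L → Row plays T (best of 2, -1); Player 2 gets 8.
- R → Row plays B (best of -8, -6); Player 2 gets 3.
Among 8, 3, the best is 8 at L. Subgame-perfect outcome: (T, L) with payoffs (2, 8).
Under simultaneous play:
Row's best replies: L→T; R→B.
Player 2's best replies: T→R; B→R.
The unique mutual best reply is (B, R), giving (-6, 3).
Player 2's commitment gain: 8 − 3 = 5.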